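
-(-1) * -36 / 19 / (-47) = 36 / 893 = 0.04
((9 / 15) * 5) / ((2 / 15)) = 45 / 2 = 22.50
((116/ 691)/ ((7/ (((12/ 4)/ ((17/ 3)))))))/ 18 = 58/ 82229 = 0.00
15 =15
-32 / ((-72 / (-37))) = -148 / 9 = -16.44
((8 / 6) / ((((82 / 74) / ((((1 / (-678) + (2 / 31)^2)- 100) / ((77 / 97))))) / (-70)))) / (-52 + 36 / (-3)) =-1169189409305 / 7052463792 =-165.78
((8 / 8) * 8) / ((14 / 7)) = 4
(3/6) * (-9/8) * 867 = -7803/16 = -487.69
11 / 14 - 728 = -10181 / 14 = -727.21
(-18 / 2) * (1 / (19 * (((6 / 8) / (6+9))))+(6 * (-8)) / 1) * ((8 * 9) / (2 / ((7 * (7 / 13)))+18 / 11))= 19471914 / 1387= 14038.87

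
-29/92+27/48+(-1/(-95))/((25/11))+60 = 52660173/874000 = 60.25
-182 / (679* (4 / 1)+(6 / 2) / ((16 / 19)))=-2912 / 43513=-0.07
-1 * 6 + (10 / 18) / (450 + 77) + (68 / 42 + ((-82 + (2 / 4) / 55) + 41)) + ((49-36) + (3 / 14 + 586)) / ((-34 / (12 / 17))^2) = -809445815047 / 17942816430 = -45.11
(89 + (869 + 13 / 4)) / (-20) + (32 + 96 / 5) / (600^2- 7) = -1384168989 / 28799440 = -48.06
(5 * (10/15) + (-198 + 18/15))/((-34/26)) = 37726/255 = 147.95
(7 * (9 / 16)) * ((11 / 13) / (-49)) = -0.07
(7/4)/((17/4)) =0.41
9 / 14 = 0.64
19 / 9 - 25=-206 / 9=-22.89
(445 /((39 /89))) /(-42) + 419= 646717 /1638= 394.82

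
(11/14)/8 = 11/112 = 0.10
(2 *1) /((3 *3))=2 /9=0.22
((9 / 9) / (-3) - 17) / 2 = -8.67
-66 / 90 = -11 / 15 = -0.73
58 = 58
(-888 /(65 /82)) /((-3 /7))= 169904 /65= 2613.91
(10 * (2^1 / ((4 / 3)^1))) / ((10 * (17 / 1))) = 3 / 34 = 0.09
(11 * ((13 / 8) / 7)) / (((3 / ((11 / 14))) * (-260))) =-121 / 47040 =-0.00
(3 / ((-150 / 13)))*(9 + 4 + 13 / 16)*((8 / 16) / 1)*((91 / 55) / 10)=-261443 / 880000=-0.30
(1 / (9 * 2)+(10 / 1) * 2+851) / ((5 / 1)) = 174.21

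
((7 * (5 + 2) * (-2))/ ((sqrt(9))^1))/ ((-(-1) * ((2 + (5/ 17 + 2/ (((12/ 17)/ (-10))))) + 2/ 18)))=4998/ 3967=1.26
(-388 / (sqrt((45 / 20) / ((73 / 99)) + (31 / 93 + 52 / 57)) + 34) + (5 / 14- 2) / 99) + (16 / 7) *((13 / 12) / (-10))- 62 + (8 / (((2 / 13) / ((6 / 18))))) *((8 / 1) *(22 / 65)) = -8372164763 / 312566562 + 776 *sqrt(297590559) / 19168945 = -26.09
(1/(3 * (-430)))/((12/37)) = -37/15480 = -0.00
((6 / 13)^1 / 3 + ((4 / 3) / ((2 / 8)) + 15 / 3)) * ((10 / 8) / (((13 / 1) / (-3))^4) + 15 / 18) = 117311425 / 13366548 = 8.78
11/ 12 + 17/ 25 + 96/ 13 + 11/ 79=9.12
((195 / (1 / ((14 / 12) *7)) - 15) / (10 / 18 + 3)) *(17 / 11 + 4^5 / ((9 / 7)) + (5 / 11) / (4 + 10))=3489616145 / 9856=354060.08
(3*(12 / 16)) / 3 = 3 / 4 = 0.75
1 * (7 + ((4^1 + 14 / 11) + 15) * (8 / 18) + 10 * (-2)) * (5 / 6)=-1975 / 594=-3.32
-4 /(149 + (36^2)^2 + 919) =-1 /420171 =-0.00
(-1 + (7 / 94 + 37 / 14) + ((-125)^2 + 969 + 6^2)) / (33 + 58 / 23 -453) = -125852205 / 3159058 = -39.84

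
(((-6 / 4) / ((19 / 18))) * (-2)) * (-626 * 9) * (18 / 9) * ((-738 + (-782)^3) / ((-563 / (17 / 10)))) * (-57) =7419962458746216 / 2815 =2635865882325.48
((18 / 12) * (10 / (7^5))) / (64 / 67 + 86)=335 / 32639194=0.00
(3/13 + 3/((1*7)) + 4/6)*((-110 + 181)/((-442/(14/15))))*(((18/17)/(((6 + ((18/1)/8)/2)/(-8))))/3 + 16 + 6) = -59782852/13919685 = -4.29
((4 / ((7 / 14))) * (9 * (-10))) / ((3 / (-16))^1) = 3840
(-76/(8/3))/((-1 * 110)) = 57/220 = 0.26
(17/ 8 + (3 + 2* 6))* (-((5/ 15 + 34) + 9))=-8905/ 12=-742.08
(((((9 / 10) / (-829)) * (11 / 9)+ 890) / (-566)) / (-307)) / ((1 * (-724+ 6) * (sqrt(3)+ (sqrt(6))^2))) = -7378089 / 5688483084020+ 2459363 * sqrt(3) / 11376966168040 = -0.00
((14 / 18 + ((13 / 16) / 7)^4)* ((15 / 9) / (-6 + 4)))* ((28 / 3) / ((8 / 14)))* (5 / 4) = -27543015025 / 2080899072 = -13.24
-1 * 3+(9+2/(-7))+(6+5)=117/7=16.71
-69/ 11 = -6.27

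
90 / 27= 10 / 3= 3.33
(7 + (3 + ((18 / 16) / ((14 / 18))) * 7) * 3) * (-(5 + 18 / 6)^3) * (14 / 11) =-332416 / 11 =-30219.64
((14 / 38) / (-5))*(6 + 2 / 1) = -56 / 95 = -0.59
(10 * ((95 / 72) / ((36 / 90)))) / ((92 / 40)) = 11875 / 828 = 14.34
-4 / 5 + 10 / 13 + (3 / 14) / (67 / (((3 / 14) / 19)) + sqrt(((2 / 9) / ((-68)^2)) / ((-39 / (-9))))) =-19070612039122 / 620522334009565 - 153 *sqrt(78) / 66825482124107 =-0.03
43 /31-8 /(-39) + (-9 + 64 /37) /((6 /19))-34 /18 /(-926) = -1331426300 /62134137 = -21.43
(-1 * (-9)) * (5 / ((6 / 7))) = 105 / 2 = 52.50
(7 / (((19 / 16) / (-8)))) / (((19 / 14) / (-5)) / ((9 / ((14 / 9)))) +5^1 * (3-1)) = -362880 / 76589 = -4.74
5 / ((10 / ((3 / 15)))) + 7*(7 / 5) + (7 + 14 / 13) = 2337 / 130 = 17.98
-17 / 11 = -1.55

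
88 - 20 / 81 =7108 / 81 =87.75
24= 24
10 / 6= 5 / 3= 1.67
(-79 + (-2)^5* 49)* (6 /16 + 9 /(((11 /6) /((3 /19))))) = -3167181 /1672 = -1894.25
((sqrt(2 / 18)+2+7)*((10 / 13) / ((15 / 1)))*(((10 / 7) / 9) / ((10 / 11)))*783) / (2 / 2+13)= 4.67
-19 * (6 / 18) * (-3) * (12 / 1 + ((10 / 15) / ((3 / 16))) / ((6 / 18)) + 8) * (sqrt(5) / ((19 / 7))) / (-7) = -92 * sqrt(5) / 3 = -68.57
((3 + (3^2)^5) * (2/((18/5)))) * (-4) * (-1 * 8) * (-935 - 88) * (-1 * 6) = 6443754240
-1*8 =-8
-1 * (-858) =858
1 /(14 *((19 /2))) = 1 /133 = 0.01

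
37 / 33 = 1.12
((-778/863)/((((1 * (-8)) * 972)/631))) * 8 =245459/419418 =0.59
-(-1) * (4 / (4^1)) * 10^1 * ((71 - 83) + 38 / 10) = -82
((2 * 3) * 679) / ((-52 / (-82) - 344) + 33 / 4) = -668136 / 54959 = -12.16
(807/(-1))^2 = 651249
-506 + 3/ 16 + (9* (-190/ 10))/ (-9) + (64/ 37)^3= -390341913/ 810448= -481.64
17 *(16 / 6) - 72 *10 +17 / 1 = -1973 / 3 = -657.67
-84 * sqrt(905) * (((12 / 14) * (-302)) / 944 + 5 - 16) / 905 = 31.48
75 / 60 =5 / 4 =1.25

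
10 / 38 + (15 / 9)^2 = 520 / 171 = 3.04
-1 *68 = -68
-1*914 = -914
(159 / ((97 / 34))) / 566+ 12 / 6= 57605 / 27451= 2.10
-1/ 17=-0.06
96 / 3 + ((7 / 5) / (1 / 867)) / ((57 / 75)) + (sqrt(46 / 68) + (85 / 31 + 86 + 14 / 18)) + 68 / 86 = sqrt(782) / 34 + 391928767 / 227943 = 1720.24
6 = 6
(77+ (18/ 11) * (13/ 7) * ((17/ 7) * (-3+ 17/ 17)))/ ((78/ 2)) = 33547/ 21021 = 1.60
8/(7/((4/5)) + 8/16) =32/37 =0.86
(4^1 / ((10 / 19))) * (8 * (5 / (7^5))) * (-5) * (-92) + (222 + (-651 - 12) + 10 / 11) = -79824447 / 184877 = -431.77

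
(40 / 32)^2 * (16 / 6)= 25 / 6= 4.17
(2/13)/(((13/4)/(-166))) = -1328/169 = -7.86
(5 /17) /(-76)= -5 /1292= -0.00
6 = 6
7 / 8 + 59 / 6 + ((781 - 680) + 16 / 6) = 915 / 8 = 114.38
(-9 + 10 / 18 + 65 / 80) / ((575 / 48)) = -1099 / 1725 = -0.64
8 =8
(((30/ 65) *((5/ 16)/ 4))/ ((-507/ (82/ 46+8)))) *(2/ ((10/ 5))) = -1125/ 1616992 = -0.00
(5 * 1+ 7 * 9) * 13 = 884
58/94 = 0.62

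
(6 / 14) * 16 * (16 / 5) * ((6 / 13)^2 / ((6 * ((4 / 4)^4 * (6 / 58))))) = 44544 / 5915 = 7.53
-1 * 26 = -26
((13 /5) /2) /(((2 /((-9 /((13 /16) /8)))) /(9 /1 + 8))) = -4896 /5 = -979.20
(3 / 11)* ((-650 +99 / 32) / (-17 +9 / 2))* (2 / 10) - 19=-355897 / 22000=-16.18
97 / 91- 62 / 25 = -3217 / 2275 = -1.41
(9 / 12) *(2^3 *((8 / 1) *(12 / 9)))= 64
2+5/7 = 19/7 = 2.71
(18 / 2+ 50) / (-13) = -59 / 13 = -4.54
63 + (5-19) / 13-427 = -4746 / 13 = -365.08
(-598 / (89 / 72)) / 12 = -3588 / 89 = -40.31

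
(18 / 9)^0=1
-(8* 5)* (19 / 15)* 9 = -456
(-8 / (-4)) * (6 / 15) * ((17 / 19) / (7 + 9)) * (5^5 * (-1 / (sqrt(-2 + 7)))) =-2125 * sqrt(5) / 76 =-62.52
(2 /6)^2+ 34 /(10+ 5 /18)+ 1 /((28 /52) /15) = 364526 /11655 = 31.28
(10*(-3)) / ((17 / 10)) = -300 / 17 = -17.65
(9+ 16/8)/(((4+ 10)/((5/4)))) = 55/56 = 0.98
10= 10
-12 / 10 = -6 / 5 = -1.20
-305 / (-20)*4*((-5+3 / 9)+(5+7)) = 1342 / 3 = 447.33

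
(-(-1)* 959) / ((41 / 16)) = 15344 / 41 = 374.24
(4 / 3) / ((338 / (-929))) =-1858 / 507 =-3.66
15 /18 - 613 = -3673 /6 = -612.17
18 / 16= 9 / 8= 1.12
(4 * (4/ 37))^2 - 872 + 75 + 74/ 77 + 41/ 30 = -2512472357/ 3162390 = -794.49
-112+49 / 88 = -9807 / 88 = -111.44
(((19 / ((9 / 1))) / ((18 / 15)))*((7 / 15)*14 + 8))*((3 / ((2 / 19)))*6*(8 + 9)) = 668933 / 9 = 74325.89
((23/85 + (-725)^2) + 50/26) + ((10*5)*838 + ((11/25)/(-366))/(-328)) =376421037614191/663265200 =567527.19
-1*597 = -597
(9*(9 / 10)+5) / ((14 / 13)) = 1703 / 140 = 12.16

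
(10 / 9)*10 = 100 / 9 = 11.11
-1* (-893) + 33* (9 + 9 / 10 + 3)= 13187 / 10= 1318.70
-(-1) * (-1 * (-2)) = 2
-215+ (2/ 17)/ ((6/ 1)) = -10964/ 51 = -214.98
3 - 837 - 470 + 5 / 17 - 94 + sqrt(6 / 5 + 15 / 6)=-23761 / 17 + sqrt(370) / 10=-1395.78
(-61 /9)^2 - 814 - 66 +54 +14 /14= -63104 /81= -779.06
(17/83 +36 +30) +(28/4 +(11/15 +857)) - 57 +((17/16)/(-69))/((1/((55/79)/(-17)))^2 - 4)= 873.94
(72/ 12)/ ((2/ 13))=39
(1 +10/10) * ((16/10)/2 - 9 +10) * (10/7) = 36/7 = 5.14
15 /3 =5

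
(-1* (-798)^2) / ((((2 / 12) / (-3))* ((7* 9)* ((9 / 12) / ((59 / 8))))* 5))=1789116 / 5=357823.20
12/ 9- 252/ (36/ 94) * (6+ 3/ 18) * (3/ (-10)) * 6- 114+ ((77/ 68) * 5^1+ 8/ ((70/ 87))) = 51456109/ 7140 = 7206.74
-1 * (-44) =44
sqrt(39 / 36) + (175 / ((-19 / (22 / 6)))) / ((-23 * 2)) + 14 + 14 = sqrt(39) / 6 + 75341 / 2622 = 29.78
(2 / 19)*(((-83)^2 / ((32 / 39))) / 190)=268671 / 57760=4.65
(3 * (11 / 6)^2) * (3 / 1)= 121 / 4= 30.25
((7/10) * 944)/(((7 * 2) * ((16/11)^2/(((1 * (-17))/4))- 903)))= -485452/9292475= -0.05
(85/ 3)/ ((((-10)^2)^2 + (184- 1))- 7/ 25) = 2125/ 763704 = 0.00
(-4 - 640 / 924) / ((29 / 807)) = -291596 / 2233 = -130.58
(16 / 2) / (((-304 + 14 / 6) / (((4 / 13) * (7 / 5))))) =-672 / 58825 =-0.01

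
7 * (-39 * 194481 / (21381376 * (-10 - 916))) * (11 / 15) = 194675481 / 98995770880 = 0.00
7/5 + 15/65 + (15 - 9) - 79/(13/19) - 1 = -7074/65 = -108.83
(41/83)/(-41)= -1/83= -0.01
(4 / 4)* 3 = 3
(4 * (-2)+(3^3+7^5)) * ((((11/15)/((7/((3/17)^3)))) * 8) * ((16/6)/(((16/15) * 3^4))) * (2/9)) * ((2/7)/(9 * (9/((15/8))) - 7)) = 14806880/3529445157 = 0.00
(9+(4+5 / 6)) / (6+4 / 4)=1.98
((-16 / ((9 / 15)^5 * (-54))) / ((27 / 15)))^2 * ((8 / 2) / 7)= 62500000000 / 24407490807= 2.56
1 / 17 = 0.06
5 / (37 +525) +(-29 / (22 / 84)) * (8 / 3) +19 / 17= -30912999 / 105094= -294.15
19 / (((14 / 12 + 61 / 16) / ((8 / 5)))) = 7296 / 1195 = 6.11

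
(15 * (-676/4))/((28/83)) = -210405/28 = -7514.46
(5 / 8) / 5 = 1 / 8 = 0.12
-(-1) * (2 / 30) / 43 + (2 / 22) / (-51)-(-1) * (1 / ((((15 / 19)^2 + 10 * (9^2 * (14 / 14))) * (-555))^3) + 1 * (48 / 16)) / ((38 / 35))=51668111200109258626686048877 / 18700506583935906367414940625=2.76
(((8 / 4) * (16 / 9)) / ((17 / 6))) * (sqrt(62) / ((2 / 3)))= 32 * sqrt(62) / 17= 14.82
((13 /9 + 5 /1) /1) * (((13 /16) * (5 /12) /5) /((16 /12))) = 377 /1152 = 0.33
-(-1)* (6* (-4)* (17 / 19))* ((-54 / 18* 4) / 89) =2.90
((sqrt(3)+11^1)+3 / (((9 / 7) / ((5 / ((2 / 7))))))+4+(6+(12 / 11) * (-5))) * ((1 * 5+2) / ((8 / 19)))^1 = 133 * sqrt(3) / 8+494893 / 528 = 966.09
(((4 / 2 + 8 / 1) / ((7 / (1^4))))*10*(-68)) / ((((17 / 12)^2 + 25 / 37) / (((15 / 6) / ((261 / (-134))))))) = 1348576000 / 2901479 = 464.79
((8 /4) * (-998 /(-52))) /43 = 499 /559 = 0.89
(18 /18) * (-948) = -948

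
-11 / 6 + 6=25 / 6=4.17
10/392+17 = 3337/196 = 17.03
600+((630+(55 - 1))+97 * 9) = 2157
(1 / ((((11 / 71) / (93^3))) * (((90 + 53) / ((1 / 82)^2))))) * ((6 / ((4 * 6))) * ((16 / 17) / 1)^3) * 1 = 1.13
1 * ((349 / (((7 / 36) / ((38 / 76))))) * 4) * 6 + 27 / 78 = 3920031 / 182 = 21538.63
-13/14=-0.93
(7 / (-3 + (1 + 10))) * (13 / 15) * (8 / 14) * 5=13 / 6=2.17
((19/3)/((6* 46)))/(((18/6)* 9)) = 0.00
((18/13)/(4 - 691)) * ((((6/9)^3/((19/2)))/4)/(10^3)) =-1/63633375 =-0.00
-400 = -400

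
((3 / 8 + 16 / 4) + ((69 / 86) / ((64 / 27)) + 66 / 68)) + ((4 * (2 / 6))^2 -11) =-2979521 / 842112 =-3.54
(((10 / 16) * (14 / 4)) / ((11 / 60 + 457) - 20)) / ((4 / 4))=525 / 104924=0.01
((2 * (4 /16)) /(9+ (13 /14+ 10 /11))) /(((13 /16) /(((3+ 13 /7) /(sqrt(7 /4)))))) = 11968 * sqrt(7) /151879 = 0.21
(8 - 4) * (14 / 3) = 56 / 3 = 18.67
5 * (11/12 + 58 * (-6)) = -20825/12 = -1735.42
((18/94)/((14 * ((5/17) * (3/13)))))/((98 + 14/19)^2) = 239343/11578747040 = 0.00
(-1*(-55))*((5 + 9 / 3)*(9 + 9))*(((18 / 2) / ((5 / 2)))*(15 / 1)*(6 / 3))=855360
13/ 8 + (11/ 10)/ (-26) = 823/ 520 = 1.58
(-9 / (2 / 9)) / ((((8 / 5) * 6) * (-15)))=9 / 32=0.28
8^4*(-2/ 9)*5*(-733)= 30023680/ 9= 3335964.44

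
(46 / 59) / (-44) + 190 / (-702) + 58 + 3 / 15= 131922103 / 2277990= 57.91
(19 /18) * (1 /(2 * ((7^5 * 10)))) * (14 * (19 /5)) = 361 /2160900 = 0.00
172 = 172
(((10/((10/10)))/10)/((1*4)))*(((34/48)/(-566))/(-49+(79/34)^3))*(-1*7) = -584647/9731964744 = -0.00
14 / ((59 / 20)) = 280 / 59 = 4.75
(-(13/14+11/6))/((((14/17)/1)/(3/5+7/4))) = -23171/2940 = -7.88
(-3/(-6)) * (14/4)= 7/4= 1.75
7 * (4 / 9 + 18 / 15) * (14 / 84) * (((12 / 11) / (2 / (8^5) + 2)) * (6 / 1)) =33947648 / 5406885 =6.28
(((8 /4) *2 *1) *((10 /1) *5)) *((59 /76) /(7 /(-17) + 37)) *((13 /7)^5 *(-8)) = -74481375800 /99312563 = -749.97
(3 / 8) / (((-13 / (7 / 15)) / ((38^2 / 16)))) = -2527 / 2080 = -1.21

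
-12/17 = -0.71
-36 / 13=-2.77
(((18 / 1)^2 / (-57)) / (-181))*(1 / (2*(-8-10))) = -0.00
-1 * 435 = -435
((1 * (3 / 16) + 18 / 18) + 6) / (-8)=-115 / 128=-0.90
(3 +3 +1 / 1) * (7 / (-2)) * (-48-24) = 1764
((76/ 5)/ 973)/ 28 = 19/ 34055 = 0.00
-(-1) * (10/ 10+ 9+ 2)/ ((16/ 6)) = 9/ 2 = 4.50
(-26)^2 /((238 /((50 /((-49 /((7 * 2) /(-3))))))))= 33800 /2499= 13.53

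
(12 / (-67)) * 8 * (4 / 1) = -384 / 67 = -5.73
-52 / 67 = -0.78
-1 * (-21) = 21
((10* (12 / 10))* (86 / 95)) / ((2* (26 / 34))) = 8772 / 1235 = 7.10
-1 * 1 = -1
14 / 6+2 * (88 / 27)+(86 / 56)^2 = 237299 / 21168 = 11.21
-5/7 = -0.71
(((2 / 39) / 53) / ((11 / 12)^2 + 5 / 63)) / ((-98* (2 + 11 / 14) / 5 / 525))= -28000 / 2767713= -0.01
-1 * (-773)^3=461889917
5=5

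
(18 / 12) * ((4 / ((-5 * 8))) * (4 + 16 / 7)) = -33 / 35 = -0.94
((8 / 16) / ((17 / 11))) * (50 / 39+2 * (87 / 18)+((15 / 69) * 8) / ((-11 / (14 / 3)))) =100751 / 30498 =3.30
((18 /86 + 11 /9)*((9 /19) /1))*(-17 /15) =-9418 /12255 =-0.77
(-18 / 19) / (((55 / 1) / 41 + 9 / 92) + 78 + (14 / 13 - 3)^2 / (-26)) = -0.01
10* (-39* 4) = -1560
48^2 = 2304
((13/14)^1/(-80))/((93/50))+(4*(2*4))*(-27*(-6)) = 53996479/10416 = 5183.99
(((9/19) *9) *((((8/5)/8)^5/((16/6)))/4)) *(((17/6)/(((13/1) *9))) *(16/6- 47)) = -357/2600000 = -0.00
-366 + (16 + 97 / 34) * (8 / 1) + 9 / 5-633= -71942 / 85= -846.38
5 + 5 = 10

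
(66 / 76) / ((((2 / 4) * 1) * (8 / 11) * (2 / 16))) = 363 / 19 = 19.11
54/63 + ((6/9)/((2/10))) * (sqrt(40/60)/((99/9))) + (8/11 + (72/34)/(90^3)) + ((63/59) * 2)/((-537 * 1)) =10 * sqrt(6)/99 + 442433667197/279943067250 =1.83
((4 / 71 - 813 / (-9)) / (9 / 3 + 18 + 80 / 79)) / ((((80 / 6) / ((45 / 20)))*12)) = 4562961 / 79020160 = 0.06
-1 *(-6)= 6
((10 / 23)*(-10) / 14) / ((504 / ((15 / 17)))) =-125 / 229908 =-0.00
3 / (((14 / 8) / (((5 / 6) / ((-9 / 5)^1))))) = -50 / 63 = -0.79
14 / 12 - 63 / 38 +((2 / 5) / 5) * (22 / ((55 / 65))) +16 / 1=25064 / 1425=17.59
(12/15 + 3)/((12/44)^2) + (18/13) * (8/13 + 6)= 458191/7605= 60.25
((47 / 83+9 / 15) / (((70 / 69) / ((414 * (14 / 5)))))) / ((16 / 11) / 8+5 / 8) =1216683072 / 736625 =1651.70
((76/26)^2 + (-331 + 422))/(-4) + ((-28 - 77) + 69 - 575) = -429859/676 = -635.89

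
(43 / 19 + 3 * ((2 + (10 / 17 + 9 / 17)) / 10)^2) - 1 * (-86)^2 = -7393.45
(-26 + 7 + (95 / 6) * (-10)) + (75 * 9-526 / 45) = 21869 / 45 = 485.98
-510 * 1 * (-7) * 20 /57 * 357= 8496600 /19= 447189.47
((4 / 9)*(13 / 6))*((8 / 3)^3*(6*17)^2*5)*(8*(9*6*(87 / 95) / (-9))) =-41756396.54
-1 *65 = -65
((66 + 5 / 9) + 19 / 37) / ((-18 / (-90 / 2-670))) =7984405 / 2997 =2664.13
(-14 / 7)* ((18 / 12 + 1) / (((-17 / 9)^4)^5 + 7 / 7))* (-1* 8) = 243153309181138576020 / 2032121782156515789665201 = 0.00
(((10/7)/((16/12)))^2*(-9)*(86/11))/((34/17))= -87075/2156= -40.39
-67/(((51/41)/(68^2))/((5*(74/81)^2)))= -20457897920/19683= -1039368.89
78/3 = 26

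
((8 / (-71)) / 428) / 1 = -2 / 7597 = -0.00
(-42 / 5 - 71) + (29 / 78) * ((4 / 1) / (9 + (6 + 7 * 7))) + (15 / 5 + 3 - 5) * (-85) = -1025711 / 6240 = -164.38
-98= -98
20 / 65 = 4 / 13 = 0.31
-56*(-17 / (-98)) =-68 / 7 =-9.71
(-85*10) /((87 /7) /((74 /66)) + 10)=-220150 /5461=-40.31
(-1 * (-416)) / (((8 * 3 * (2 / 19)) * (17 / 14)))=6916 / 51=135.61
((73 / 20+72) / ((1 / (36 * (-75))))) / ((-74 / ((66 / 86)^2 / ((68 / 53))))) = 693469755 / 547304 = 1267.07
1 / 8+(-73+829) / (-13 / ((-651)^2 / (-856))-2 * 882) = -453893653 / 1495147672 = -0.30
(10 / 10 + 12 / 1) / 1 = 13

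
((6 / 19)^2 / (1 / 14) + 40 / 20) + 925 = 928.40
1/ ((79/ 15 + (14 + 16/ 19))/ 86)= 24510/ 5731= 4.28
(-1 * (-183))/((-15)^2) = 61/75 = 0.81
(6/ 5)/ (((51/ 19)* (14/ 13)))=247/ 595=0.42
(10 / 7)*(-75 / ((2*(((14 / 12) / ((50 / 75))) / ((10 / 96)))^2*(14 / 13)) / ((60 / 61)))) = -203125 / 1171688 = -0.17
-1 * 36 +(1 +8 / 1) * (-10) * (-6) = 504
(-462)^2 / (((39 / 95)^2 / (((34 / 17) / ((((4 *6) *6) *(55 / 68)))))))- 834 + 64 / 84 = 222677524 / 10647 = 20914.58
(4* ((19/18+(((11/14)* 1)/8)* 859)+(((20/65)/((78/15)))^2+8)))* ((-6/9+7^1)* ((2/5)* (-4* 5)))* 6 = -204414282284/1799343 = -113604.96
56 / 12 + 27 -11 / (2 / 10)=-70 / 3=-23.33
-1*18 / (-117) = 2 / 13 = 0.15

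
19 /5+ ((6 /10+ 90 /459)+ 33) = 37.60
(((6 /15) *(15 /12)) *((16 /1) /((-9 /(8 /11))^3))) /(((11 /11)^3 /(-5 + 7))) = -8192 /970299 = -0.01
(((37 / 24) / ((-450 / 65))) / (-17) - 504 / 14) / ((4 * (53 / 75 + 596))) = -6607195 / 438221376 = -0.02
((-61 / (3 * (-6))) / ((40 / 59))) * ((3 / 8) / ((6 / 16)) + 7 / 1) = 3599 / 90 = 39.99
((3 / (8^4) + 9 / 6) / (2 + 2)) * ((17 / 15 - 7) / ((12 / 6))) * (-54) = 608553 / 10240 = 59.43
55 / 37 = 1.49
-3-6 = -9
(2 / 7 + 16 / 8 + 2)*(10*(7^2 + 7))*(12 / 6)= 4800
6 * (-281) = -1686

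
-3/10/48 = -1/160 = -0.01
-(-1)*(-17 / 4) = -17 / 4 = -4.25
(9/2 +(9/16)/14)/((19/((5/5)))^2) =1017/80864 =0.01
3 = 3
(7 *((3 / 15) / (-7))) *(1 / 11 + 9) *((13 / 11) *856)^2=-2476647680 / 1331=-1860742.06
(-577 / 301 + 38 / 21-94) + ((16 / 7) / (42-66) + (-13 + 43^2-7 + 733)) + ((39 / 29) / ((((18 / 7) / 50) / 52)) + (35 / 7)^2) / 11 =747129274 / 288057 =2593.69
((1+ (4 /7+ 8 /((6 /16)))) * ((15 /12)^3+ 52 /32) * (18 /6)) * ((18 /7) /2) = 991341 /3136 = 316.12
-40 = -40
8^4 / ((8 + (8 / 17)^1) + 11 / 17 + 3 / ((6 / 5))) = 139264 / 395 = 352.57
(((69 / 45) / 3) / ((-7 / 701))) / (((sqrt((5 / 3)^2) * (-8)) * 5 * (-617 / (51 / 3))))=-0.02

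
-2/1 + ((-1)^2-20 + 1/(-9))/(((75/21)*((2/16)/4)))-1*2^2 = -39878/225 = -177.24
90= 90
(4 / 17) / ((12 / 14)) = 14 / 51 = 0.27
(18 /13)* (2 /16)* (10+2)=27 /13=2.08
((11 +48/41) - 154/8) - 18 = -4113/164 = -25.08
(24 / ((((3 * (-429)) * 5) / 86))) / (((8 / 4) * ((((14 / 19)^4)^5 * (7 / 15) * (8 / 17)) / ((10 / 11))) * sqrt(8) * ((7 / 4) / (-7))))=137391352987330477196714721655 * sqrt(2) / 460635580243905474991751168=421.81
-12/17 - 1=-29/17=-1.71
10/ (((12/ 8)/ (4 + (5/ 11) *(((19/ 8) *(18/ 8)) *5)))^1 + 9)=11366/ 10335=1.10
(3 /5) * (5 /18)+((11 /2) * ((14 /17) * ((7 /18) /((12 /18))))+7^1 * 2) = 1143 /68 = 16.81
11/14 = 0.79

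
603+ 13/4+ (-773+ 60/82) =-27227/164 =-166.02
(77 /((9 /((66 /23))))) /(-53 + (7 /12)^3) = -975744 /2098543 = -0.46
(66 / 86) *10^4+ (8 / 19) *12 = 6274128 / 817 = 7679.47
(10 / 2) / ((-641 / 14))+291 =186461 / 641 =290.89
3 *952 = 2856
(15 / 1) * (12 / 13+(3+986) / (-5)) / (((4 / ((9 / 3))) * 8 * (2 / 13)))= -115173 / 64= -1799.58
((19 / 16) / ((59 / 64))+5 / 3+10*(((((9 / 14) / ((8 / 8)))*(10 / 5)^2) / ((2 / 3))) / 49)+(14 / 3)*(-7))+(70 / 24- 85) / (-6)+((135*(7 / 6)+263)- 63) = 498688697 / 1457064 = 342.26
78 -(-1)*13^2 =247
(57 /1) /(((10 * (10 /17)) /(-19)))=-18411 /100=-184.11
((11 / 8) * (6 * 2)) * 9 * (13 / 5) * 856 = 1652508 / 5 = 330501.60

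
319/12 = 26.58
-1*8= -8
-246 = -246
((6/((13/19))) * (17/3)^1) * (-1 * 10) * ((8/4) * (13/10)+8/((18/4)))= -254524/117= -2175.42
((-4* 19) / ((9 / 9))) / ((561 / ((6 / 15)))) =-152 / 2805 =-0.05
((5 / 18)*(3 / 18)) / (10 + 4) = 5 / 1512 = 0.00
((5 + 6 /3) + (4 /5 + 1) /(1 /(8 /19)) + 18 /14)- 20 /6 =11392 /1995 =5.71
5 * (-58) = -290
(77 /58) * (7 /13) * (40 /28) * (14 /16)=2695 /3016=0.89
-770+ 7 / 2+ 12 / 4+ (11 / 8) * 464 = -125.50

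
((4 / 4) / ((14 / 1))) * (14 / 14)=1 / 14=0.07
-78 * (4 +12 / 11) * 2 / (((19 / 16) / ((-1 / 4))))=34944 / 209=167.20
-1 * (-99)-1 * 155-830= -886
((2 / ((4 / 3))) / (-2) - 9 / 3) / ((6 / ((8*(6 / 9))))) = -10 / 3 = -3.33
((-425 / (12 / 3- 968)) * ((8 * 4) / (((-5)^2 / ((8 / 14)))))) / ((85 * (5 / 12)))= 384 / 42175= 0.01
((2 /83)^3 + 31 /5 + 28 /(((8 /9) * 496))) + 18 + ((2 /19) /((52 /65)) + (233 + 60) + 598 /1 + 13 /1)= 50026762083931 /53885206880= 928.40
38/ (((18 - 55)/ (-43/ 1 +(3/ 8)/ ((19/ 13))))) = 6497/ 148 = 43.90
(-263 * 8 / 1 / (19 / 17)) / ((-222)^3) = 4471 / 25984989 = 0.00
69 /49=1.41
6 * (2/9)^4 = 32/2187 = 0.01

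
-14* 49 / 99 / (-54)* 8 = 2744 / 2673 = 1.03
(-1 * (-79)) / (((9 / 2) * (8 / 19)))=1501 / 36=41.69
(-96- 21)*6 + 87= -615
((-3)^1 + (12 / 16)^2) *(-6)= 117 / 8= 14.62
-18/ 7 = -2.57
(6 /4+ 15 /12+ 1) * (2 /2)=15 /4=3.75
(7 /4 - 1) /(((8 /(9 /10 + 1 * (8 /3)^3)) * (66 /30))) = 5363 /6336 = 0.85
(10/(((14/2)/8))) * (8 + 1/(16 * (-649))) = 415355/4543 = 91.43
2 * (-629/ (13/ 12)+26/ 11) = -165380/ 143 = -1156.50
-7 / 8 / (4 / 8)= -7 / 4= -1.75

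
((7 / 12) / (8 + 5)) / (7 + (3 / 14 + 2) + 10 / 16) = 98 / 21489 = 0.00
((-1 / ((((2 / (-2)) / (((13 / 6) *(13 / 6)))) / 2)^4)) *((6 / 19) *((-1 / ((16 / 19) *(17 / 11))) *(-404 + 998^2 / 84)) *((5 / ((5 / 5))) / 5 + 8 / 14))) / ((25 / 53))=1258212039641340641 / 17489001600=71943045.60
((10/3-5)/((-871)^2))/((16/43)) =-215/36414768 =-0.00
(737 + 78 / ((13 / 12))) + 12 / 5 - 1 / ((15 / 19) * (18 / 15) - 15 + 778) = 11777452 / 14515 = 811.40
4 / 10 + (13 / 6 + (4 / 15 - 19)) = -97 / 6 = -16.17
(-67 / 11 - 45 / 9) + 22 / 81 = -9640 / 891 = -10.82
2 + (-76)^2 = 5778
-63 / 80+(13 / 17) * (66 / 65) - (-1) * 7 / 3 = 1895 / 816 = 2.32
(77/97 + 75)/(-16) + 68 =12273/194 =63.26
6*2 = 12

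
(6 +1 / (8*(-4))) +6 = 383 / 32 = 11.97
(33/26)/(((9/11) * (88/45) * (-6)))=-55/416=-0.13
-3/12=-1/4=-0.25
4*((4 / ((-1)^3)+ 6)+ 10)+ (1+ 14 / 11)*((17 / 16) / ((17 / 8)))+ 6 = 1213 / 22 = 55.14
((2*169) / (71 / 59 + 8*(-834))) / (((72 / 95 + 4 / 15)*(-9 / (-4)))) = -1894490 / 86193363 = -0.02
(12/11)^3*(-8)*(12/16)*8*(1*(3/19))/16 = -15552/25289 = -0.61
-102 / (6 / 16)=-272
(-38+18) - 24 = -44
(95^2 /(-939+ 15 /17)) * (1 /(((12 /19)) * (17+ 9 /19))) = -0.87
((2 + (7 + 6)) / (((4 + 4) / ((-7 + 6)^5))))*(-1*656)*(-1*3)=-3690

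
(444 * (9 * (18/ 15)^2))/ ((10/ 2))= 1150.85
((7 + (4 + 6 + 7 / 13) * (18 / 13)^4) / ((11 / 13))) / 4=16980763 / 1256684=13.51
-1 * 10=-10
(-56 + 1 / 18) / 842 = -1007 / 15156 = -0.07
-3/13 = -0.23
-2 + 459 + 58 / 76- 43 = 15761 / 38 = 414.76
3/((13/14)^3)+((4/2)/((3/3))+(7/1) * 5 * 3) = 243311/2197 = 110.75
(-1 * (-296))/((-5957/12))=-0.60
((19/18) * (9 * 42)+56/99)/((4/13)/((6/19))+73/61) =31368701/170445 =184.04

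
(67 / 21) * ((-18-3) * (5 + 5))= -670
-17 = -17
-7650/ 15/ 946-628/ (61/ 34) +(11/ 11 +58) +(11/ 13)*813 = 148666967/ 375089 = 396.35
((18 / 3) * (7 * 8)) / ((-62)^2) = 84 / 961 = 0.09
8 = 8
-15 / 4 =-3.75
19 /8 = 2.38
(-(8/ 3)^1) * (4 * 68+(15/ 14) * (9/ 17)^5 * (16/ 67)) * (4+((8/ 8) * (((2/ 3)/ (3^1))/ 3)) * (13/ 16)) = -158855749006312/ 53938947573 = -2945.10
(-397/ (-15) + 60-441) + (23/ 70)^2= -5210053/ 14700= -354.43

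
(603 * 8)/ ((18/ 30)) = 8040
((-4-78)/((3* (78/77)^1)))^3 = -19645.64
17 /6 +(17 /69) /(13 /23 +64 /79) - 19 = -14101 /882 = -15.99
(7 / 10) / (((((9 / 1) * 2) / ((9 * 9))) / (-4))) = -63 / 5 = -12.60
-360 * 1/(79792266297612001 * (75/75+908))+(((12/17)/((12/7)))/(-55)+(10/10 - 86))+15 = -527519199879321663732557/7535182667814989314435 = -70.01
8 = 8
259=259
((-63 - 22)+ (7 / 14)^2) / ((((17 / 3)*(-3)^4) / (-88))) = 2486 / 153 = 16.25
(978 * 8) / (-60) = -652 / 5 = -130.40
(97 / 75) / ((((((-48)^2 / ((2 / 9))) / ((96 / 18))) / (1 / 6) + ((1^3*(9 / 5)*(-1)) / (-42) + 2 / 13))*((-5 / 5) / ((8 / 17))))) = -1456 / 27903885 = -0.00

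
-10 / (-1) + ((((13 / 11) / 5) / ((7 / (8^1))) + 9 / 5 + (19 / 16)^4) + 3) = 17.06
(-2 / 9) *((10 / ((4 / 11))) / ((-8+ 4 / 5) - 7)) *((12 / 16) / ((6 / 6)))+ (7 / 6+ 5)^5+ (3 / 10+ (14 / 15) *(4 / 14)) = 24619560007 / 2760480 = 8918.58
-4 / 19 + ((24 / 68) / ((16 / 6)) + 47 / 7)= 60017 / 9044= 6.64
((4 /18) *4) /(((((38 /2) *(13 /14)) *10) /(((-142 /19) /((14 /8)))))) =-4544 /211185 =-0.02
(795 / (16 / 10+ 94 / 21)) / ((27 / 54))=83475 / 319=261.68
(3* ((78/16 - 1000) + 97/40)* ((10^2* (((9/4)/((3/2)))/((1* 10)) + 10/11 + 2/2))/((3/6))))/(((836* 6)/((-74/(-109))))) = -166386447/1002364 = -165.99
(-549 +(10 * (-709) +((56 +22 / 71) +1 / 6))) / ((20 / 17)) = -10982527 / 1704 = -6445.14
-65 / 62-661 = -41047 / 62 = -662.05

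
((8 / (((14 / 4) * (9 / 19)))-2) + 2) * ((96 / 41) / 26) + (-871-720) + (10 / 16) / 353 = -50276178011 / 31609032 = -1590.56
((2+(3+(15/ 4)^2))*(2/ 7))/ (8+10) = 305/ 1008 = 0.30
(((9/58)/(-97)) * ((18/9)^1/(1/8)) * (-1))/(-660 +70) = -0.00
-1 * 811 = -811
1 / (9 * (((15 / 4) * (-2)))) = -2 / 135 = -0.01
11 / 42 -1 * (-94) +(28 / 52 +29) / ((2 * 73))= 3765155 / 39858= 94.46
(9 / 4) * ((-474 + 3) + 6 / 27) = -4237 / 4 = -1059.25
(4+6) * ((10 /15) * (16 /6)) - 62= -398 /9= -44.22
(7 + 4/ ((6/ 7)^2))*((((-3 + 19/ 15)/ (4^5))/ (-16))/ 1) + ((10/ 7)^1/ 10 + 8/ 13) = 4777561/ 6289920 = 0.76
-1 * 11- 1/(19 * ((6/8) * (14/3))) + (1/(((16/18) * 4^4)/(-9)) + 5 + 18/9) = -1104405/272384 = -4.05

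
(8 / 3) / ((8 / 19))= 19 / 3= 6.33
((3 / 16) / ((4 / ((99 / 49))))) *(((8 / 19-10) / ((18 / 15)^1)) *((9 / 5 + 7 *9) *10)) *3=-1563705 / 1064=-1469.65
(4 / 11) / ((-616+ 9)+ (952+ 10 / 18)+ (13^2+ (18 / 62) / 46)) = 51336 / 72642757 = 0.00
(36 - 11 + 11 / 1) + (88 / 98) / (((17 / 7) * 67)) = 287072 / 7973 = 36.01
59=59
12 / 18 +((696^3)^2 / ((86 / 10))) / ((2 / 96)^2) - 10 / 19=74641914889646836285784 / 2451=30453657645714743486.65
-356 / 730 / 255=-178 / 93075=-0.00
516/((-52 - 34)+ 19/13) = -6708/1099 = -6.10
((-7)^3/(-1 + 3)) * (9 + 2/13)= -40817/26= -1569.88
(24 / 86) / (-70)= -6 / 1505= -0.00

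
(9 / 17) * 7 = 63 / 17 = 3.71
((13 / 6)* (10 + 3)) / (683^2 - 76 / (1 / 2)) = 169 / 2798022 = 0.00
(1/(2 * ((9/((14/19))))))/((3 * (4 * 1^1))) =7/2052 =0.00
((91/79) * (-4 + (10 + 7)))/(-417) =-1183/32943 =-0.04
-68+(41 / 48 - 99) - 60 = -10855 / 48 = -226.15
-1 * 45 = -45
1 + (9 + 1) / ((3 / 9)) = 31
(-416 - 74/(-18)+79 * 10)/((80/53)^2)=165.96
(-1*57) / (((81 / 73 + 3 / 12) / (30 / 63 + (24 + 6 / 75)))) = -71524816 / 69475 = -1029.50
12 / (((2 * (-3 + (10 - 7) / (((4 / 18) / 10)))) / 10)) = 5 / 11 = 0.45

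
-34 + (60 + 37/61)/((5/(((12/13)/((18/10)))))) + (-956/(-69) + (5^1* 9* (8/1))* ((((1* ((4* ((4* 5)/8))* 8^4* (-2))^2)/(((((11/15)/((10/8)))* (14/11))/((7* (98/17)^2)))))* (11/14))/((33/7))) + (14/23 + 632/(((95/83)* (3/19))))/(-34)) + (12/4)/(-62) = 204982734601131559257929/1634032010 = 125445972506457.54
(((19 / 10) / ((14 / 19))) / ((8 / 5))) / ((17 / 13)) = 4693 / 3808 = 1.23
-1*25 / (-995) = 5 / 199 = 0.03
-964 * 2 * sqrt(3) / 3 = -1928 * sqrt(3) / 3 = -1113.13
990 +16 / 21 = 20806 / 21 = 990.76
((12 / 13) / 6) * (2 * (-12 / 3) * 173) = -212.92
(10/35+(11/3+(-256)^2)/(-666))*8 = -5489348/6993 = -784.98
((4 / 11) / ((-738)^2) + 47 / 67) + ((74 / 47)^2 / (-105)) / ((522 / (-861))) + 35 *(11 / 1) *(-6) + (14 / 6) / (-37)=-2746440998017509017 / 1189284236044245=-2309.32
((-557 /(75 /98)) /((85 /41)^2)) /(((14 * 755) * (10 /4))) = -13108438 /2045578125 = -0.01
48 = 48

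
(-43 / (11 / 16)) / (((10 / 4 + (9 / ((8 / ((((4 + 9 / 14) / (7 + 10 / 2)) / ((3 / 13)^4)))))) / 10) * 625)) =-16644096 / 2968439375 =-0.01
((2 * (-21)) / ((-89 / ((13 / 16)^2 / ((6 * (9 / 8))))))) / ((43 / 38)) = 22477 / 551088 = 0.04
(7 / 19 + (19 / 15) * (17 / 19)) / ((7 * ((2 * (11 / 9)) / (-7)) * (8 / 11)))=-321 / 380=-0.84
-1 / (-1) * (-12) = -12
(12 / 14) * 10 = 60 / 7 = 8.57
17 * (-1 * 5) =-85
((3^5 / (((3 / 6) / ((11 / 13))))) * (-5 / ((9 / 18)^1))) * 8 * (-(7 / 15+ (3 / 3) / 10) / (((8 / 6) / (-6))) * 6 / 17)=-29608.62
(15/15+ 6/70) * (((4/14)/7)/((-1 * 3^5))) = -0.00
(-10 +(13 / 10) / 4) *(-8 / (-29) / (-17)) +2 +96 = 241957 / 2465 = 98.16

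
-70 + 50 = -20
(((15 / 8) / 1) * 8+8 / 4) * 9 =153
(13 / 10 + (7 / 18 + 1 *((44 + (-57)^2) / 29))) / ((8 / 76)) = 1094.79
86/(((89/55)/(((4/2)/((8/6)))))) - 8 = 6383/89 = 71.72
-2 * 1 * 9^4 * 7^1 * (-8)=734832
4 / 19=0.21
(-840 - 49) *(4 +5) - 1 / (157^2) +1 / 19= -3747091701 / 468331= -8000.95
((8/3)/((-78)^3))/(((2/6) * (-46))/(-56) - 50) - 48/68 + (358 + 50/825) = 16557677912032/46334011581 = 357.35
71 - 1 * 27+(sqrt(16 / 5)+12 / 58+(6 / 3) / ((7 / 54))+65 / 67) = 4 * sqrt(5) / 5+824297 / 13601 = 62.39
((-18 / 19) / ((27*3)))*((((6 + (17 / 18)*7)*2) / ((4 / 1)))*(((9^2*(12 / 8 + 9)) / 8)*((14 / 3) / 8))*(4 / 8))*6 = -13.72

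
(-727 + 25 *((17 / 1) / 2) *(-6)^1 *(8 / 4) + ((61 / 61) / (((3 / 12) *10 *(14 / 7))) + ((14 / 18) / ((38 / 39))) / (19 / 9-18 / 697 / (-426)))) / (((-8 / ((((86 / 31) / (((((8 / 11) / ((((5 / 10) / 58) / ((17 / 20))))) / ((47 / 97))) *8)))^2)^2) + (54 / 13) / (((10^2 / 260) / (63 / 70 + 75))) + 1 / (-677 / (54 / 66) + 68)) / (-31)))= -13769689449312261398156141545243375 / 35979730729354182941096422611530690655328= -0.00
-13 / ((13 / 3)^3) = -27 / 169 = -0.16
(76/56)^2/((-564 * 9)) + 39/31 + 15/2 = 270103073/30841776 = 8.76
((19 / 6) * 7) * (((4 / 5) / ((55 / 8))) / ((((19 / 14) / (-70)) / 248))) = -5444096 / 165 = -32994.52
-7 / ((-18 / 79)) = 553 / 18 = 30.72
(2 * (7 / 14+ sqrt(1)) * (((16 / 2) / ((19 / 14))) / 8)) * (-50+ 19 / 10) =-10101 / 95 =-106.33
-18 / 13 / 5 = -18 / 65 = -0.28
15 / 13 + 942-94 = 11039 / 13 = 849.15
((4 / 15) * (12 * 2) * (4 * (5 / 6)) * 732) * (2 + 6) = 124928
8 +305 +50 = 363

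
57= 57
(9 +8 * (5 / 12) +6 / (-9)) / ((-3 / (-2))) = 70 / 9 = 7.78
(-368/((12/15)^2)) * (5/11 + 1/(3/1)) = -14950/33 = -453.03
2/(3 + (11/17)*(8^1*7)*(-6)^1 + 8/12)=-102/10901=-0.01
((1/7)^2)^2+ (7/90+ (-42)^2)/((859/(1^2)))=381276877/185621310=2.05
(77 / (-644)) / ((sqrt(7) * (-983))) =11 * sqrt(7) / 633052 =0.00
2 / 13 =0.15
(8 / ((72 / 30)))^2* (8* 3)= 800 / 3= 266.67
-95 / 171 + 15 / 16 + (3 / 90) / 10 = 1387 / 3600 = 0.39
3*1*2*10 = 60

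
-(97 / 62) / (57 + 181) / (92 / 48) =-291 / 84847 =-0.00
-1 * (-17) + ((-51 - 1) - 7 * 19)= -168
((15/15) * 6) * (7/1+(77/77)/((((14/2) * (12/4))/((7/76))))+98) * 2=23941/19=1260.05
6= 6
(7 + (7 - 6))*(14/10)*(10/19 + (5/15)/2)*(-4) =-8848/285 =-31.05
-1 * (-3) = 3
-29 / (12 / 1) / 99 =-29 / 1188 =-0.02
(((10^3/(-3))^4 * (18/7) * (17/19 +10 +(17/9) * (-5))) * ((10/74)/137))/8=310000000000000/54608337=5676788.88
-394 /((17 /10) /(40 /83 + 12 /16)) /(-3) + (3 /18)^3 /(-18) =522111629 /5485968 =95.17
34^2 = 1156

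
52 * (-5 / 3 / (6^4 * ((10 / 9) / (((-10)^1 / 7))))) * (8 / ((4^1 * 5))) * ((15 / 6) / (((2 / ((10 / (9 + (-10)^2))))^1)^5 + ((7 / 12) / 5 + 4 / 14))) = 203125 / 11631998049669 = 0.00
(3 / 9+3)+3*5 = 55 / 3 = 18.33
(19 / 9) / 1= 19 / 9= 2.11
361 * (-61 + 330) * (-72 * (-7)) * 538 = 26331299568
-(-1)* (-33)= -33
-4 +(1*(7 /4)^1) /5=-73 /20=-3.65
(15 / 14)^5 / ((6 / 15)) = 3.53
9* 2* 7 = 126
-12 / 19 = -0.63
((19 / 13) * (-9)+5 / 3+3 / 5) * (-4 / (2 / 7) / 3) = 29722 / 585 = 50.81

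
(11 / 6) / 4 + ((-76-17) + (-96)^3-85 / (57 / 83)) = -884952.31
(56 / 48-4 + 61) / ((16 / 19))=6631 / 96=69.07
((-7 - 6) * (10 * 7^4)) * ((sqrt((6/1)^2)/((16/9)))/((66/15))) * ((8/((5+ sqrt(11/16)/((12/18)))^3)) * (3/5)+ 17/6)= -37418605771057875/54108072016+ 95123799912960 * sqrt(11)/37199299511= -683072.04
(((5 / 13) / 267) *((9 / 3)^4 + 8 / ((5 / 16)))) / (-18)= -41 / 4806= -0.01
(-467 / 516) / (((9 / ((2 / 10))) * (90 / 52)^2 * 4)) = -78923 / 47020500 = -0.00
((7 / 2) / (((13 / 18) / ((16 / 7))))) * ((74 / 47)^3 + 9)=192906864 / 1349699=142.93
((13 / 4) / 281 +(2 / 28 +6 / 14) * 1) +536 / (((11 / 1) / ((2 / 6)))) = 621439 / 37092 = 16.75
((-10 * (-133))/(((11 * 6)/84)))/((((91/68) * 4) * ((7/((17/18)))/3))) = 54910/429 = 128.00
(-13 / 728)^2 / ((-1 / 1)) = -1 / 3136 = -0.00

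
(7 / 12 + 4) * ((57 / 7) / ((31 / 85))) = 88825 / 868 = 102.33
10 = 10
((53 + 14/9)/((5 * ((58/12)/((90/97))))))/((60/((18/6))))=1473/14065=0.10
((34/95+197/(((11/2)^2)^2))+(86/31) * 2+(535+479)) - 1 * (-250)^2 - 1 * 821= -2686273389521/43117745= -62300.88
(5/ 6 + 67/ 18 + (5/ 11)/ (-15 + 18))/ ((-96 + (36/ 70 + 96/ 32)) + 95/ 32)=-0.05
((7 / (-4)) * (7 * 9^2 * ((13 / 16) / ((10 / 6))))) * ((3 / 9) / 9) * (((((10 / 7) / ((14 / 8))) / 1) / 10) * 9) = -1053 / 80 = -13.16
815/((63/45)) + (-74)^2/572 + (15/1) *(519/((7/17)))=19517643/1001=19498.14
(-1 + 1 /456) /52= -0.02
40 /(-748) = -0.05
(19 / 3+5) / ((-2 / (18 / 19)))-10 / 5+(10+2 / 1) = 88 / 19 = 4.63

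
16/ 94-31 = -1449/ 47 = -30.83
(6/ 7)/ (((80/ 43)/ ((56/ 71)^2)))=7224/ 25205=0.29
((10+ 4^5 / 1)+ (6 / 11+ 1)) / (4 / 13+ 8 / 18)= 1332747 / 968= 1376.80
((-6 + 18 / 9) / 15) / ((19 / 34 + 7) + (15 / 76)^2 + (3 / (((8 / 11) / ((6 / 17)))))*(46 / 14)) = -2749376 / 127654125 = -0.02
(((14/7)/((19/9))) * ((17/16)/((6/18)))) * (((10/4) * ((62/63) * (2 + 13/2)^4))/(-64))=-660233505/1089536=-605.98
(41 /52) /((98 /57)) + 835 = 4257497 /5096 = 835.46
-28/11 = -2.55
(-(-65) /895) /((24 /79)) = 1027 /4296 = 0.24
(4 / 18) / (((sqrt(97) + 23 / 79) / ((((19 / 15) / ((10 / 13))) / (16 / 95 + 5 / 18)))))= -8527181 / 3461242680 + 29289013 * sqrt(97) / 3461242680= 0.08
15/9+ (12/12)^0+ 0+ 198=602/3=200.67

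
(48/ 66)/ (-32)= -1/ 44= -0.02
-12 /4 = -3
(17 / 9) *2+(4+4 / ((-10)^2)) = 1759 / 225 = 7.82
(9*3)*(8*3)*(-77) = -49896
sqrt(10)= 3.16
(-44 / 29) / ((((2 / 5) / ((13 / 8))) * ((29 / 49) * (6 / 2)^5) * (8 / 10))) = -175175 / 3269808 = -0.05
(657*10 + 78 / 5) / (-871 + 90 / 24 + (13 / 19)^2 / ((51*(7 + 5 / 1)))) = -7.59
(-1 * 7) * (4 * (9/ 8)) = -63/ 2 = -31.50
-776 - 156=-932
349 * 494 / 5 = 172406 / 5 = 34481.20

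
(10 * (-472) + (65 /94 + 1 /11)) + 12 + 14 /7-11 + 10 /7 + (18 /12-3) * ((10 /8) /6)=-273023239 /57904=-4715.10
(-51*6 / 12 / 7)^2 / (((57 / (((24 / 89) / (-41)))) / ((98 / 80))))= -2601 / 1386620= -0.00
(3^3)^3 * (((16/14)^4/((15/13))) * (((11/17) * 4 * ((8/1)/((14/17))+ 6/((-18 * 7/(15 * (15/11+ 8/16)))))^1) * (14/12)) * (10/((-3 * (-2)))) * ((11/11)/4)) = 12528442368/40817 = 306941.77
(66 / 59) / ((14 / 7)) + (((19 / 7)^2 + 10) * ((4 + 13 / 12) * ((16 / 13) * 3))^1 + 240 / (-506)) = 3100310341 / 9508499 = 326.06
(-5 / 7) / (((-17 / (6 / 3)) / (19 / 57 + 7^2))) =1480 / 357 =4.15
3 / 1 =3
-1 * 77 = -77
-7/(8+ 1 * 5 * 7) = -0.16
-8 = -8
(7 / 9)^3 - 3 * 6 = -12779 / 729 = -17.53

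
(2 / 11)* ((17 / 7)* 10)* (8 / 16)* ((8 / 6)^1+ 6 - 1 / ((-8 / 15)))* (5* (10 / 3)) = 469625 / 1386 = 338.83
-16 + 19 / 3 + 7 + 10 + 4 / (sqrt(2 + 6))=sqrt(2) + 22 / 3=8.75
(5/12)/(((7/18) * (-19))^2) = 135/17689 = 0.01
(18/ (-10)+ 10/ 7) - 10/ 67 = -1221/ 2345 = -0.52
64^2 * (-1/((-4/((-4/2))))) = -2048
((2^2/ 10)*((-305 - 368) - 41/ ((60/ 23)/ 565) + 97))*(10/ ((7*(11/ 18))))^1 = -680826/ 77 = -8841.90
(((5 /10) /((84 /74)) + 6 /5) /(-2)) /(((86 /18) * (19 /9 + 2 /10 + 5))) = -18603 /792232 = -0.02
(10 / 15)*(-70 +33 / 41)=-5674 / 123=-46.13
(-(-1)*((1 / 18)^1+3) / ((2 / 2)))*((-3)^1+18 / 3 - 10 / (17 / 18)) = -2365 / 102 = -23.19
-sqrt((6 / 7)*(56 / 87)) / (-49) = 4*sqrt(29) / 1421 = 0.02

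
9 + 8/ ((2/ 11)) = 53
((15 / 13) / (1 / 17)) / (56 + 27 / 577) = 147135 / 420407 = 0.35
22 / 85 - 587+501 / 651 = -10808246 / 18445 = -585.97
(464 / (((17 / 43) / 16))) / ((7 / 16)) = 5107712 / 119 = 42921.95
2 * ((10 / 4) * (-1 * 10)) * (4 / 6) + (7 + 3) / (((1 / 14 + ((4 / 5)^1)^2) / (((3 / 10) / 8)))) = -32675 / 996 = -32.81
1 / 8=0.12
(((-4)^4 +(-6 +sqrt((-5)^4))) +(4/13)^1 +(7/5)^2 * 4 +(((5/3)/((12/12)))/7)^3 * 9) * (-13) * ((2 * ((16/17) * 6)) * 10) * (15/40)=-4547150016/29155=-155964.67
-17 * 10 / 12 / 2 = -85 / 12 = -7.08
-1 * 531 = -531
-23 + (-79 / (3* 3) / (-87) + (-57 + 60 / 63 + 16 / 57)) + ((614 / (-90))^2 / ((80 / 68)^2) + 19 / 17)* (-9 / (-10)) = -8390766415573 / 177036300000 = -47.40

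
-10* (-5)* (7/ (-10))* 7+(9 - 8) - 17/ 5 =-1237/ 5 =-247.40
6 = 6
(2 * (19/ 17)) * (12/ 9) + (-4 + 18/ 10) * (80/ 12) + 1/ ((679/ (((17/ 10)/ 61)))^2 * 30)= -340819334117029/ 29164070537000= -11.69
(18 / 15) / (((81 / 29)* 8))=0.05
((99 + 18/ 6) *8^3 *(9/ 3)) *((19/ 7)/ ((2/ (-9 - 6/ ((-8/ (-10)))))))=-24558336/ 7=-3508333.71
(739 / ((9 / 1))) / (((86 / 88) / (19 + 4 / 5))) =357676 / 215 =1663.61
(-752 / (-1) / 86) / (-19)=-376 / 817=-0.46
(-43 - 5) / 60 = -4 / 5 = -0.80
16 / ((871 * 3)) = 16 / 2613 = 0.01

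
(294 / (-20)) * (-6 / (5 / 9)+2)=3234 / 25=129.36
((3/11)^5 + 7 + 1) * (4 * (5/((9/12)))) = 103092080/483153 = 213.37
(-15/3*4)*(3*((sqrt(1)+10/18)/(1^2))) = -280/3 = -93.33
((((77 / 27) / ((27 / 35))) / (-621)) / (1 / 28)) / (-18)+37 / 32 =151959457 / 130380192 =1.17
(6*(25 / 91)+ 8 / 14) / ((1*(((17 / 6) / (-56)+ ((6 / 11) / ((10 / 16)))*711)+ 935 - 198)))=533280 / 326115829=0.00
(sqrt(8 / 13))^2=8 / 13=0.62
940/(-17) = -940/17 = -55.29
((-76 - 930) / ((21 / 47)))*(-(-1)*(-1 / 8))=23641 / 84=281.44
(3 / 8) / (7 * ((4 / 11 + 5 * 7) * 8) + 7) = 11 / 58296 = 0.00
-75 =-75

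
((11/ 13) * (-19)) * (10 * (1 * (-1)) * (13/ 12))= 1045/ 6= 174.17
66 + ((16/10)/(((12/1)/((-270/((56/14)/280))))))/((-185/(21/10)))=17502/185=94.61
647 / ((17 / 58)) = 37526 / 17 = 2207.41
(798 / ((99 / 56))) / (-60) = -3724 / 495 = -7.52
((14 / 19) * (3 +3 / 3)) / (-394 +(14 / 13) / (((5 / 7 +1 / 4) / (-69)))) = -3276 / 523583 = -0.01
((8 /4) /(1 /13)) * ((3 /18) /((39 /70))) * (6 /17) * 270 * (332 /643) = 4183200 /10931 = 382.69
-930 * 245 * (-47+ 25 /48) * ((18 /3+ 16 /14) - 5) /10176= 60515875 /27136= 2230.10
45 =45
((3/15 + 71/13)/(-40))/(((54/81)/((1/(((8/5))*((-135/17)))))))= 0.02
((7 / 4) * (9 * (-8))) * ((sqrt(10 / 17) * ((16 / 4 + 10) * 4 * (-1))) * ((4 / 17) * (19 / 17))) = 536256 * sqrt(170) / 4913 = 1423.15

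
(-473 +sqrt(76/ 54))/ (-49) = 473/ 49 - sqrt(114)/ 441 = 9.63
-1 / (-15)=1 / 15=0.07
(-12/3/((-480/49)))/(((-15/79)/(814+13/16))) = -50466227/28800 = -1752.30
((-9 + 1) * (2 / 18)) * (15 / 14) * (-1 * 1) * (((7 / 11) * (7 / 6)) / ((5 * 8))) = 7 / 396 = 0.02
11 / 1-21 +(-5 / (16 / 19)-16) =-511 / 16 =-31.94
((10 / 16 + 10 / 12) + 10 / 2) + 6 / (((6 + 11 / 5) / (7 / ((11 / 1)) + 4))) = 106625 / 10824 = 9.85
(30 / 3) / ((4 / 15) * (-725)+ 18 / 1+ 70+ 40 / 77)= -1155 / 12106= -0.10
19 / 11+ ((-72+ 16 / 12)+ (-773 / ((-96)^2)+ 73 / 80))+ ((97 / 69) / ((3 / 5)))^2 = -151120830107 / 2413255680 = -62.62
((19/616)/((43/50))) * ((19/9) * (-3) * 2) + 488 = 9685583/19866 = 487.55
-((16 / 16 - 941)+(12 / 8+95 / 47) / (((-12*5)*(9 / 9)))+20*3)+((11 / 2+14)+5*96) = 7780711 / 5640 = 1379.56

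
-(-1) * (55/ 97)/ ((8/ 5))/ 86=275/ 66736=0.00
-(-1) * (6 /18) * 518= 518 /3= 172.67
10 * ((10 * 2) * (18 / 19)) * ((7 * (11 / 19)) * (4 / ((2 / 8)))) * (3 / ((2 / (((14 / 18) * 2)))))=10348800 / 361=28667.04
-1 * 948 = -948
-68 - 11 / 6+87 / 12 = -751 / 12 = -62.58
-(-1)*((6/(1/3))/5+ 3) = 33/5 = 6.60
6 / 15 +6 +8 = 72 / 5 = 14.40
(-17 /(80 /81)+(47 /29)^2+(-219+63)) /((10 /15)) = -34431051 /134560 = -255.88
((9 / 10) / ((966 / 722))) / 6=361 / 3220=0.11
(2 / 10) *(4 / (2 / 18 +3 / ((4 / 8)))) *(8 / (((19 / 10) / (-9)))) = -4.96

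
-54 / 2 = -27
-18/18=-1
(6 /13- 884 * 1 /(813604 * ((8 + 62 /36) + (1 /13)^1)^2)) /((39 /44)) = 8555404203608 /16430667710171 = 0.52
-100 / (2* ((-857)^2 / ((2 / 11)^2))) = -200 / 88868329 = -0.00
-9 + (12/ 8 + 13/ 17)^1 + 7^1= 9/ 34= 0.26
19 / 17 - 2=-15 / 17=-0.88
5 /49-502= -24593 /49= -501.90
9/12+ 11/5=59/20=2.95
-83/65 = -1.28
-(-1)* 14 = 14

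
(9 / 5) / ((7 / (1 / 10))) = 9 / 350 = 0.03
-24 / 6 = -4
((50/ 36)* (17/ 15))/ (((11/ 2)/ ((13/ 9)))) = 1105/ 2673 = 0.41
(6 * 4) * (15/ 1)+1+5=366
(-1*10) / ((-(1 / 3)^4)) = 810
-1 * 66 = -66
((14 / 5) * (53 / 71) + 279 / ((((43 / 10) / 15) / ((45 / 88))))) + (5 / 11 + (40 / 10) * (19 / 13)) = 4418864667 / 8731580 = 506.08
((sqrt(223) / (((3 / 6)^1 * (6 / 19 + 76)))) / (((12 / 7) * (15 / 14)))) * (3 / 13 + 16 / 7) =30457 * sqrt(223) / 848250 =0.54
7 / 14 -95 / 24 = -83 / 24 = -3.46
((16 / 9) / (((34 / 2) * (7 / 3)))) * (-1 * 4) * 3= -64 / 119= -0.54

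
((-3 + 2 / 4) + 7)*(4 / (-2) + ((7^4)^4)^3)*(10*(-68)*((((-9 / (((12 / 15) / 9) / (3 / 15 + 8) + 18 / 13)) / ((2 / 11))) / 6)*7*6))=93340539967644819651400630121689194493453687566435 / 3347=27887821920419725022826600000000000000000000000.00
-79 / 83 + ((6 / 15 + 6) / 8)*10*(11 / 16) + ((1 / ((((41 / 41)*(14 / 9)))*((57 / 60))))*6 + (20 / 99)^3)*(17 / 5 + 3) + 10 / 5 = 698064145433 / 21422261322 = 32.59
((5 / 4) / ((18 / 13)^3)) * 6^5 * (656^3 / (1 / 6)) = 6202140139520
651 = 651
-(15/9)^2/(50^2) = -1/900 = -0.00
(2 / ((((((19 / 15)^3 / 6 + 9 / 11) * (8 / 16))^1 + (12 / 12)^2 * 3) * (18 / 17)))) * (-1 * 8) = -6732000 / 1594199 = -4.22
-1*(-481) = 481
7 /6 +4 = 31 /6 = 5.17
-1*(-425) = 425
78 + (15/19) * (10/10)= 1497/19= 78.79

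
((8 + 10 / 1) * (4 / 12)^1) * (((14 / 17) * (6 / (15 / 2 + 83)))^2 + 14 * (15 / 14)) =852282954 / 9467929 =90.02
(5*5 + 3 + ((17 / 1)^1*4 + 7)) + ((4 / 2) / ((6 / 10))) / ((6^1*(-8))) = 7411 / 72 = 102.93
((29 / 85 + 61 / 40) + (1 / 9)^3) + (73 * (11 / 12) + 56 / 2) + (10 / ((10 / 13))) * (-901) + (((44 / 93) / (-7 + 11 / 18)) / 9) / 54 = -4105732472513 / 353448360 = -11616.22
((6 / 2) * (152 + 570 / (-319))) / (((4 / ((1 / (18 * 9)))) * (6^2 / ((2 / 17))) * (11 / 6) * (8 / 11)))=23959 / 14056416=0.00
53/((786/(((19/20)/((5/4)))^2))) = 19133/491250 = 0.04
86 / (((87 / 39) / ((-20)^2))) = 447200 / 29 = 15420.69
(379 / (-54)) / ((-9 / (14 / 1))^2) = -37142 / 2187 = -16.98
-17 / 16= -1.06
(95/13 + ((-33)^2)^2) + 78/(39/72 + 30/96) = 632148460/533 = 1186019.62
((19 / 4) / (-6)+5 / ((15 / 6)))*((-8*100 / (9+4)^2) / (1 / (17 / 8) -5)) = 49300 / 39039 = 1.26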